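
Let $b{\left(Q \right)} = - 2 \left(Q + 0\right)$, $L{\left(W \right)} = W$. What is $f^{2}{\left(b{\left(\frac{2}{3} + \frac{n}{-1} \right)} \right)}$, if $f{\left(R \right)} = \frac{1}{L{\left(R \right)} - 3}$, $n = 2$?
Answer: $9$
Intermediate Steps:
$b{\left(Q \right)} = - 2 Q$
$f{\left(R \right)} = \frac{1}{-3 + R}$ ($f{\left(R \right)} = \frac{1}{R - 3} = \frac{1}{-3 + R}$)
$f^{2}{\left(b{\left(\frac{2}{3} + \frac{n}{-1} \right)} \right)} = \left(\frac{1}{-3 - 2 \left(\frac{2}{3} + \frac{2}{-1}\right)}\right)^{2} = \left(\frac{1}{-3 - 2 \left(2 \cdot \frac{1}{3} + 2 \left(-1\right)\right)}\right)^{2} = \left(\frac{1}{-3 - 2 \left(\frac{2}{3} - 2\right)}\right)^{2} = \left(\frac{1}{-3 - - \frac{8}{3}}\right)^{2} = \left(\frac{1}{-3 + \frac{8}{3}}\right)^{2} = \left(\frac{1}{- \frac{1}{3}}\right)^{2} = \left(-3\right)^{2} = 9$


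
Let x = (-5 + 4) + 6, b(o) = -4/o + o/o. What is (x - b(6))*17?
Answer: 238/3 ≈ 79.333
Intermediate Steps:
b(o) = 1 - 4/o (b(o) = -4/o + 1 = 1 - 4/o)
x = 5 (x = -1 + 6 = 5)
(x - b(6))*17 = (5 - (-4 + 6)/6)*17 = (5 - 2/6)*17 = (5 - 1*1/3)*17 = (5 - 1/3)*17 = (14/3)*17 = 238/3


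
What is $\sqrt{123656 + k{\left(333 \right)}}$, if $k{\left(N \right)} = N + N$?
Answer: $\sqrt{124322} \approx 352.59$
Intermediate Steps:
$k{\left(N \right)} = 2 N$
$\sqrt{123656 + k{\left(333 \right)}} = \sqrt{123656 + 2 \cdot 333} = \sqrt{123656 + 666} = \sqrt{124322}$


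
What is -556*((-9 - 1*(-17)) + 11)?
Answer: -10564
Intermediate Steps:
-556*((-9 - 1*(-17)) + 11) = -556*((-9 + 17) + 11) = -556*(8 + 11) = -556*19 = -10564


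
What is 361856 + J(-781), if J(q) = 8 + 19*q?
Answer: 347025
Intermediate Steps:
361856 + J(-781) = 361856 + (8 + 19*(-781)) = 361856 + (8 - 14839) = 361856 - 14831 = 347025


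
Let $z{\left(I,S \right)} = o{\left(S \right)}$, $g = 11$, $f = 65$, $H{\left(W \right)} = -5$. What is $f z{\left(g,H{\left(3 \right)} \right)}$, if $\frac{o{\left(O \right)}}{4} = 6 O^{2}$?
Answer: $39000$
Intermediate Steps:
$o{\left(O \right)} = 24 O^{2}$ ($o{\left(O \right)} = 4 \cdot 6 O^{2} = 24 O^{2}$)
$z{\left(I,S \right)} = 24 S^{2}$
$f z{\left(g,H{\left(3 \right)} \right)} = 65 \cdot 24 \left(-5\right)^{2} = 65 \cdot 24 \cdot 25 = 65 \cdot 600 = 39000$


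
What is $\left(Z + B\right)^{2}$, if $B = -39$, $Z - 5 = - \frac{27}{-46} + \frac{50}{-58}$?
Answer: $\frac{2090592729}{1779556} \approx 1174.8$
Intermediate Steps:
$Z = \frac{6303}{1334}$ ($Z = 5 + \left(- \frac{27}{-46} + \frac{50}{-58}\right) = 5 + \left(\left(-27\right) \left(- \frac{1}{46}\right) + 50 \left(- \frac{1}{58}\right)\right) = 5 + \left(\frac{27}{46} - \frac{25}{29}\right) = 5 - \frac{367}{1334} = \frac{6303}{1334} \approx 4.7249$)
$\left(Z + B\right)^{2} = \left(\frac{6303}{1334} - 39\right)^{2} = \left(- \frac{45723}{1334}\right)^{2} = \frac{2090592729}{1779556}$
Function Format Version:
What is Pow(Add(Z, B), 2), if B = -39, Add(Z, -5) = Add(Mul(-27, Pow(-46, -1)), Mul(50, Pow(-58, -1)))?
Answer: Rational(2090592729, 1779556) ≈ 1174.8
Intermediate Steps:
Z = Rational(6303, 1334) (Z = Add(5, Add(Mul(-27, Pow(-46, -1)), Mul(50, Pow(-58, -1)))) = Add(5, Add(Mul(-27, Rational(-1, 46)), Mul(50, Rational(-1, 58)))) = Add(5, Add(Rational(27, 46), Rational(-25, 29))) = Add(5, Rational(-367, 1334)) = Rational(6303, 1334) ≈ 4.7249)
Pow(Add(Z, B), 2) = Pow(Add(Rational(6303, 1334), -39), 2) = Pow(Rational(-45723, 1334), 2) = Rational(2090592729, 1779556)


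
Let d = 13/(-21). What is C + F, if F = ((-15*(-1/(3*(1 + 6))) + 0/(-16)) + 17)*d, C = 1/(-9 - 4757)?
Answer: -7682939/700602 ≈ -10.966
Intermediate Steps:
d = -13/21 (d = 13*(-1/21) = -13/21 ≈ -0.61905)
C = -1/4766 (C = 1/(-4766) = -1/4766 ≈ -0.00020982)
F = -1612/147 (F = ((-15*(-1/(3*(1 + 6))) + 0/(-16)) + 17)*(-13/21) = ((-15/((-3*7)) + 0*(-1/16)) + 17)*(-13/21) = ((-15/(-21) + 0) + 17)*(-13/21) = ((-15*(-1/21) + 0) + 17)*(-13/21) = ((5/7 + 0) + 17)*(-13/21) = (5/7 + 17)*(-13/21) = (124/7)*(-13/21) = -1612/147 ≈ -10.966)
C + F = -1/4766 - 1612/147 = -7682939/700602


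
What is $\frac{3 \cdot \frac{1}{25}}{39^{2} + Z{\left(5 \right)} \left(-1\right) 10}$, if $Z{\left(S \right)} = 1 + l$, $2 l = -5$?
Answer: $\frac{1}{12800} \approx 7.8125 \cdot 10^{-5}$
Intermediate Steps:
$l = - \frac{5}{2}$ ($l = \frac{1}{2} \left(-5\right) = - \frac{5}{2} \approx -2.5$)
$Z{\left(S \right)} = - \frac{3}{2}$ ($Z{\left(S \right)} = 1 - \frac{5}{2} = - \frac{3}{2}$)
$\frac{3 \cdot \frac{1}{25}}{39^{2} + Z{\left(5 \right)} \left(-1\right) 10} = \frac{3 \cdot \frac{1}{25}}{39^{2} + \left(- \frac{3}{2}\right) \left(-1\right) 10} = \frac{3 \cdot \frac{1}{25}}{1521 + \frac{3}{2} \cdot 10} = \frac{3}{25 \left(1521 + 15\right)} = \frac{3}{25 \cdot 1536} = \frac{3}{25} \cdot \frac{1}{1536} = \frac{1}{12800}$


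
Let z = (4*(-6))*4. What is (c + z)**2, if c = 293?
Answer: 38809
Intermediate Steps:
z = -96 (z = -24*4 = -96)
(c + z)**2 = (293 - 96)**2 = 197**2 = 38809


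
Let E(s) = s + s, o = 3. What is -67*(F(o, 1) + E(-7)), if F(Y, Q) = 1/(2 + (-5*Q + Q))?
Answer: 1943/2 ≈ 971.50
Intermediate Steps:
E(s) = 2*s
F(Y, Q) = 1/(2 - 4*Q)
-67*(F(o, 1) + E(-7)) = -67*(-1/(-2 + 4*1) + 2*(-7)) = -67*(-1/(-2 + 4) - 14) = -67*(-1/2 - 14) = -67*(-29/2) = 1943/2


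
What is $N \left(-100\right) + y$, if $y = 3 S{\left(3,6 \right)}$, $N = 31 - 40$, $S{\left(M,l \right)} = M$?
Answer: $909$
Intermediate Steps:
$N = -9$ ($N = 31 - 40 = -9$)
$y = 9$ ($y = 3 \cdot 3 = 9$)
$N \left(-100\right) + y = \left(-9\right) \left(-100\right) + 9 = 900 + 9 = 909$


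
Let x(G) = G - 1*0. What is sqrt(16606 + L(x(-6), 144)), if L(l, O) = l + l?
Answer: sqrt(16594) ≈ 128.82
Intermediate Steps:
x(G) = G (x(G) = G + 0 = G)
L(l, O) = 2*l
sqrt(16606 + L(x(-6), 144)) = sqrt(16606 + 2*(-6)) = sqrt(16606 - 12) = sqrt(16594)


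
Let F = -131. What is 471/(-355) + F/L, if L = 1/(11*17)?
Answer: -8696906/355 ≈ -24498.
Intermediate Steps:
L = 1/187 ≈ 0.0053476
471/(-355) + F/L = 471/(-355) - 131/1/187 = 471*(-1/355) - 131*187 = -471/355 - 24497 = -8696906/355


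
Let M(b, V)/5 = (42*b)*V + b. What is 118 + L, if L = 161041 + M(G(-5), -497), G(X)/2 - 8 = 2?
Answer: -1926141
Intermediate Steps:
G(X) = 20 (G(X) = 16 + 2*2 = 16 + 4 = 20)
M(b, V) = 5*b + 210*V*b (M(b, V) = 5*((42*b)*V + b) = 5*(42*V*b + b) = 5*(b + 42*V*b) = 5*b + 210*V*b)
L = -1926259 (L = 161041 + 5*20*(1 + 42*(-497)) = 161041 + 5*20*(1 - 20874) = 161041 + 5*20*(-20873) = 161041 - 2087300 = -1926259)
118 + L = 118 - 1926259 = -1926141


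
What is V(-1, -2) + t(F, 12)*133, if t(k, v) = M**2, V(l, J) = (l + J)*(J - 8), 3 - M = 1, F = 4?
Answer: 562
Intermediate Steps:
M = 2 (M = 3 - 1*1 = 3 - 1 = 2)
V(l, J) = (-8 + J)*(J + l) (V(l, J) = (J + l)*(-8 + J) = (-8 + J)*(J + l))
t(k, v) = 4 (t(k, v) = 2**2 = 4)
V(-1, -2) + t(F, 12)*133 = ((-2)**2 - 8*(-2) - 8*(-1) - 2*(-1)) + 4*133 = (4 + 16 + 8 + 2) + 532 = 30 + 532 = 562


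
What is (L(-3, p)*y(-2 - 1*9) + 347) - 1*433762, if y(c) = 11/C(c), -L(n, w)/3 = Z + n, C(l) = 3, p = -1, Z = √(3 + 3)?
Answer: -433382 - 11*√6 ≈ -4.3341e+5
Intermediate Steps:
Z = √6 ≈ 2.4495
L(n, w) = -3*n - 3*√6 (L(n, w) = -3*(√6 + n) = -3*(n + √6) = -3*n - 3*√6)
y(c) = 11/3
(L(-3, p)*y(-2 - 1*9) + 347) - 1*433762 = ((-3*(-3) - 3*√6)*(11/3) + 347) - 1*433762 = ((9 - 3*√6)*(11/3) + 347) - 433762 = ((33 - 11*√6) + 347) - 433762 = (380 - 11*√6) - 433762 = -433382 - 11*√6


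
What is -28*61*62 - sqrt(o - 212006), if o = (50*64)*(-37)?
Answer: -105896 - I*sqrt(330406) ≈ -1.059e+5 - 574.81*I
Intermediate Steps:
o = -118400 (o = 3200*(-37) = -118400)
-28*61*62 - sqrt(o - 212006) = -28*61*62 - sqrt(-118400 - 212006) = -1708*62 - sqrt(-330406) = -105896 - I*sqrt(330406)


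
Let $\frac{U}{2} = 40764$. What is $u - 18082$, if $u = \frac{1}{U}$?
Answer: $- \frac{1474189295}{81528} \approx -18082.0$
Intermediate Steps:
$U = 81528$ ($U = 2 \cdot 40764 = 81528$)
$u = \frac{1}{81528} \approx 1.2266 \cdot 10^{-5}$
$u - 18082 = \frac{1}{81528} - 18082 = - \frac{1474189295}{81528}$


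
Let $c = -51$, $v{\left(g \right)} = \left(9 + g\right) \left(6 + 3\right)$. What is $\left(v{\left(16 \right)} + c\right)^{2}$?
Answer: $30276$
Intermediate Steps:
$v{\left(g \right)} = 81 + 9 g$ ($v{\left(g \right)} = \left(9 + g\right) 9 = 81 + 9 g$)
$\left(v{\left(16 \right)} + c\right)^{2} = \left(\left(81 + 9 \cdot 16\right) - 51\right)^{2} = \left(\left(81 + 144\right) - 51\right)^{2} = \left(225 - 51\right)^{2} = 174^{2} = 30276$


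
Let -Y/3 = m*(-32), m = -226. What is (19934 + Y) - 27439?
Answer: -29201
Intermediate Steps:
Y = -21696 (Y = -(-678)*(-32) = -3*7232 = -21696)
(19934 + Y) - 27439 = (19934 - 21696) - 27439 = -1762 - 27439 = -29201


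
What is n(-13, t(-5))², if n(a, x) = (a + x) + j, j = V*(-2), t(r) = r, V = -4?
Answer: 100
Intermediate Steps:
j = 8 (j = -4*(-2) = 8)
n(a, x) = 8 + a + x (n(a, x) = (a + x) + 8 = 8 + a + x)
n(-13, t(-5))² = (8 - 13 - 5)² = (-10)² = 100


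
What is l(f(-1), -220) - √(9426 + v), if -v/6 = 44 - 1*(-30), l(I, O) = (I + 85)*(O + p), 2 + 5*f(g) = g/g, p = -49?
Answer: -114056/5 - 3*√998 ≈ -22906.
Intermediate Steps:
f(g) = -⅕ (f(g) = -⅖ + (g/g)/5 = -⅖ + (⅕)*1 = -⅖ + ⅕ = -⅕)
l(I, O) = (-49 + O)*(85 + I) (l(I, O) = (I + 85)*(O - 49) = (85 + I)*(-49 + O) = (-49 + O)*(85 + I))
v = -444 (v = -6*(44 - 1*(-30)) = -6*(44 + 30) = -6*74 = -444)
l(f(-1), -220) - √(9426 + v) = (-4165 - 49*(-⅕) + 85*(-220) - ⅕*(-220)) - √(9426 - 444) = (-4165 + 49/5 - 18700 + 44) - √8982 = -114056/5 - 3*√998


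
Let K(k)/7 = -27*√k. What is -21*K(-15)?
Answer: 3969*I*√15 ≈ 15372.0*I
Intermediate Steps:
K(k) = -189*√k (K(k) = 7*(-27*√k) = -189*√k)
-21*K(-15) = -(-3969)*√(-15) = -(-3969)*I*√15 = 3969*I*√15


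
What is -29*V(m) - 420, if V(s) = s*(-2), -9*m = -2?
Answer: -3664/9 ≈ -407.11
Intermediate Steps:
m = 2/9 (m = -⅑*(-2) = 2/9 ≈ 0.22222)
V(s) = -2*s
-29*V(m) - 420 = -(-58)*2/9 - 420 = -29*(-4/9) - 420 = 116/9 - 420 = -3664/9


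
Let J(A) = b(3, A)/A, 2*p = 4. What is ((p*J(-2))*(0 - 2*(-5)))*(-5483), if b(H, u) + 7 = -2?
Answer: -493470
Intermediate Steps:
p = 2 (p = (1/2)*4 = 2)
b(H, u) = -9 (b(H, u) = -7 - 2 = -9)
J(A) = -9/A
((p*J(-2))*(0 - 2*(-5)))*(-5483) = ((2*(-9/(-2)))*(0 - 2*(-5)))*(-5483) = ((2*(-9*(-1/2)))*(0 + 10))*(-5483) = ((2*(9/2))*10)*(-5483) = (9*10)*(-5483) = 90*(-5483) = -493470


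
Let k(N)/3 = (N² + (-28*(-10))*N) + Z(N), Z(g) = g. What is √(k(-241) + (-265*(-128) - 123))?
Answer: √4877 ≈ 69.836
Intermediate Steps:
k(N) = 3*N² + 843*N (k(N) = 3*((N² + (-28*(-10))*N) + N) = 3*((N² + 280*N) + N) = 3*(N² + 281*N) = 3*N² + 843*N)
√(k(-241) + (-265*(-128) - 123)) = √(3*(-241)*(281 - 241) + (-265*(-128) - 123)) = √(3*(-241)*40 + (33920 - 123)) = √(-28920 + 33797) = √4877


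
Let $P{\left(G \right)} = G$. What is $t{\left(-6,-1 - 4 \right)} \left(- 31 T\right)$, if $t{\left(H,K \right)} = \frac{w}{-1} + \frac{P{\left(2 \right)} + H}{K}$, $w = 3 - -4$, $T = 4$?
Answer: $\frac{3844}{5} \approx 768.8$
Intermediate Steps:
$w = 7$ ($w = 3 + 4 = 7$)
$t{\left(H,K \right)} = -7 + \frac{2 + H}{K}$ ($t{\left(H,K \right)} = \frac{7}{-1} + \frac{2 + H}{K} = 7 \left(-1\right) + \frac{2 + H}{K} = -7 + \frac{2 + H}{K}$)
$t{\left(-6,-1 - 4 \right)} \left(- 31 T\right) = \frac{2 - 6 - 7 \left(-1 - 4\right)}{-1 - 4} \left(\left(-31\right) 4\right) = \frac{2 - 6 - 7 \left(-1 - 4\right)}{-1 - 4} \left(-124\right) = \frac{2 - 6 - -35}{-5} \left(-124\right) = - \frac{2 - 6 + 35}{5} \left(-124\right) = \left(- \frac{1}{5}\right) 31 \left(-124\right) = \left(- \frac{31}{5}\right) \left(-124\right) = \frac{3844}{5}$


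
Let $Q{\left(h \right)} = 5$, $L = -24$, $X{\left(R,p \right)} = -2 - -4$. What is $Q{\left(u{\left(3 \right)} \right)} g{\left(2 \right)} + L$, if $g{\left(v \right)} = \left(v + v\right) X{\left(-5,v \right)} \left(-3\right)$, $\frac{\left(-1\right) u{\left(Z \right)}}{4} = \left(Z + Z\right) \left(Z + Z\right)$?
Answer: $-144$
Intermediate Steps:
$X{\left(R,p \right)} = 2$ ($X{\left(R,p \right)} = -2 + 4 = 2$)
$u{\left(Z \right)} = - 16 Z^{2}$ ($u{\left(Z \right)} = - 4 \left(Z + Z\right) \left(Z + Z\right) = - 4 \cdot 2 Z 2 Z = - 4 \cdot 4 Z^{2} = - 16 Z^{2}$)
$g{\left(v \right)} = - 12 v$ ($g{\left(v \right)} = \left(v + v\right) 2 \left(-3\right) = 2 v 2 \left(-3\right) = 4 v \left(-3\right) = - 12 v$)
$Q{\left(u{\left(3 \right)} \right)} g{\left(2 \right)} + L = 5 \left(\left(-12\right) 2\right) - 24 = 5 \left(-24\right) - 24 = -120 - 24 = -144$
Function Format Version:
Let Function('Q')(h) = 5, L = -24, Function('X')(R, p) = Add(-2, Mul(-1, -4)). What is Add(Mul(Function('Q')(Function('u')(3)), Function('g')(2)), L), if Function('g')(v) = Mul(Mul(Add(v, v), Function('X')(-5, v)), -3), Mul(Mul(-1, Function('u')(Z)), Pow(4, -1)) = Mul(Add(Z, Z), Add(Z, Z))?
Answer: -144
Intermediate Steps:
Function('X')(R, p) = 2 (Function('X')(R, p) = Add(-2, 4) = 2)
Function('u')(Z) = Mul(-16, Pow(Z, 2)) (Function('u')(Z) = Mul(-4, Mul(Add(Z, Z), Add(Z, Z))) = Mul(-4, Mul(Mul(2, Z), Mul(2, Z))) = Mul(-4, Mul(4, Pow(Z, 2))) = Mul(-16, Pow(Z, 2)))
Function('g')(v) = Mul(-12, v) (Function('g')(v) = Mul(Mul(Add(v, v), 2), -3) = Mul(Mul(Mul(2, v), 2), -3) = Mul(Mul(4, v), -3) = Mul(-12, v))
Add(Mul(Function('Q')(Function('u')(3)), Function('g')(2)), L) = Add(Mul(5, Mul(-12, 2)), -24) = Add(Mul(5, -24), -24) = Add(-120, -24) = -144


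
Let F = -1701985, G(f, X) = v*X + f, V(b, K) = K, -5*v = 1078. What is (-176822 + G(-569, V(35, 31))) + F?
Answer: -9430298/5 ≈ -1.8861e+6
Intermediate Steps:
v = -1078/5 (v = -⅕*1078 = -1078/5 ≈ -215.60)
G(f, X) = f - 1078*X/5 (G(f, X) = -1078*X/5 + f = f - 1078*X/5)
(-176822 + G(-569, V(35, 31))) + F = (-176822 + (-569 - 1078/5*31)) - 1701985 = (-176822 + (-569 - 33418/5)) - 1701985 = (-176822 - 36263/5) - 1701985 = -920373/5 - 1701985 = -9430298/5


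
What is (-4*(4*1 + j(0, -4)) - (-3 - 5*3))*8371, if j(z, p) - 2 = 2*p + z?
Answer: 217646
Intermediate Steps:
j(z, p) = 2 + z + 2*p (j(z, p) = 2 + (2*p + z) = 2 + (z + 2*p) = 2 + z + 2*p)
(-4*(4*1 + j(0, -4)) - (-3 - 5*3))*8371 = (-4*(4*1 + (2 + 0 + 2*(-4))) - (-3 - 5*3))*8371 = (-4*(4 + (2 + 0 - 8)) - (-3 - 15))*8371 = (-4*(4 - 6) - 1*(-18))*8371 = (-4*(-2) + 18)*8371 = (8 + 18)*8371 = 26*8371 = 217646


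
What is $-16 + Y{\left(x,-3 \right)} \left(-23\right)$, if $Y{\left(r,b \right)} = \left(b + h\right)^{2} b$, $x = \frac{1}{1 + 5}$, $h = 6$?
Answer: $605$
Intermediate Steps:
$x = \frac{1}{6} \approx 0.16667$
$Y{\left(r,b \right)} = b \left(6 + b\right)^{2}$ ($Y{\left(r,b \right)} = \left(b + 6\right)^{2} b = \left(6 + b\right)^{2} b = b \left(6 + b\right)^{2}$)
$-16 + Y{\left(x,-3 \right)} \left(-23\right) = -16 + - 3 \left(6 - 3\right)^{2} \left(-23\right) = -16 + - 3 \cdot 3^{2} \left(-23\right) = -16 + \left(-3\right) 9 \left(-23\right) = -16 - -621 = -16 + 621 = 605$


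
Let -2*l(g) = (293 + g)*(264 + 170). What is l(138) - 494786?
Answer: -588313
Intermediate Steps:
l(g) = -63581 - 217*g (l(g) = -(293 + g)*(264 + 170)/2 = -(293 + g)*434/2 = -(127162 + 434*g)/2 = -63581 - 217*g)
l(138) - 494786 = (-63581 - 217*138) - 494786 = (-63581 - 29946) - 494786 = -93527 - 494786 = -588313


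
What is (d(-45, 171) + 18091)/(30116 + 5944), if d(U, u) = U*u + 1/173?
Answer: 599503/2079460 ≈ 0.28830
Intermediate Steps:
d(U, u) = 1/173 + U*u (d(U, u) = U*u + 1/173 = 1/173 + U*u)
(d(-45, 171) + 18091)/(30116 + 5944) = ((1/173 - 45*171) + 18091)/(30116 + 5944) = ((1/173 - 7695) + 18091)/36060 = (-1331234/173 + 18091)*(1/36060) = (1798509/173)*(1/36060) = 599503/2079460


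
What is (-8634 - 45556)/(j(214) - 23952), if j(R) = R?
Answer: 27095/11869 ≈ 2.2828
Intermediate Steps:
(-8634 - 45556)/(j(214) - 23952) = (-8634 - 45556)/(214 - 23952) = -54190/(-23738) = -54190*(-1/23738) = 27095/11869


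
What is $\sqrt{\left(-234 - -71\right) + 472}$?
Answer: $\sqrt{309} \approx 17.578$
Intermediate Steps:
$\sqrt{\left(-234 - -71\right) + 472} = \sqrt{\left(-234 + 71\right) + 472} = \sqrt{-163 + 472} = \sqrt{309}$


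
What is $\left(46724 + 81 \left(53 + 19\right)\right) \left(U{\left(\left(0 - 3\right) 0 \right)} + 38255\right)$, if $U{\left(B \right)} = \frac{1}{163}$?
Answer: $\frac{327716406696}{163} \approx 2.0105 \cdot 10^{9}$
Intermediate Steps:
$U{\left(B \right)} = \frac{1}{163}$
$\left(46724 + 81 \left(53 + 19\right)\right) \left(U{\left(\left(0 - 3\right) 0 \right)} + 38255\right) = \left(46724 + 81 \left(53 + 19\right)\right) \left(\frac{1}{163} + 38255\right) = \left(46724 + 81 \cdot 72\right) \frac{6235566}{163} = \left(46724 + 5832\right) \frac{6235566}{163} = 52556 \cdot \frac{6235566}{163} = \frac{327716406696}{163}$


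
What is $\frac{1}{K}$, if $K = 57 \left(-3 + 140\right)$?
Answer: $\frac{1}{7809} \approx 0.00012806$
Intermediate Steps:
$K = 7809$ ($K = 57 \cdot 137 = 7809$)
$\frac{1}{K} = \frac{1}{7809}$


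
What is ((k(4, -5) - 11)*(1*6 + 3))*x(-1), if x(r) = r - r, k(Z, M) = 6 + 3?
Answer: 0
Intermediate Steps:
k(Z, M) = 9
x(r) = 0
((k(4, -5) - 11)*(1*6 + 3))*x(-1) = ((9 - 11)*(1*6 + 3))*0 = -2*(6 + 3)*0 = -2*9*0 = -18*0 = 0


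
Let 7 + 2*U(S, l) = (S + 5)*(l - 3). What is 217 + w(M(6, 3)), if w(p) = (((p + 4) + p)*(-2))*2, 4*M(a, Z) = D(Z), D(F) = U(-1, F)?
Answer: 208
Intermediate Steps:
U(S, l) = -7/2 + (-3 + l)*(5 + S)/2 (U(S, l) = -7/2 + ((S + 5)*(l - 3))/2 = -7/2 + ((5 + S)*(-3 + l))/2 = -7/2 + ((-3 + l)*(5 + S))/2 = -7/2 + (-3 + l)*(5 + S)/2)
D(F) = -19/2 + 2*F (D(F) = -11 - 3/2*(-1) + 5*F/2 + (½)*(-1)*F = -11 + 3/2 + 5*F/2 - F/2 = -19/2 + 2*F)
M(a, Z) = -19/8 + Z/2 (M(a, Z) = (-19/2 + 2*Z)/4 = -19/8 + Z/2)
w(p) = -16 - 8*p (w(p) = (((4 + p) + p)*(-2))*2 = ((4 + 2*p)*(-2))*2 = (-8 - 4*p)*2 = -16 - 8*p)
217 + w(M(6, 3)) = 217 + (-16 - 8*(-19/8 + (½)*3)) = 217 + (-16 - 8*(-19/8 + 3/2)) = 217 + (-16 - 8*(-7/8)) = 217 + (-16 + 7) = 217 - 9 = 208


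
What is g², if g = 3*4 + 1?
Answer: 169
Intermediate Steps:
g = 13 (g = 12 + 1 = 13)
g² = 13² = 169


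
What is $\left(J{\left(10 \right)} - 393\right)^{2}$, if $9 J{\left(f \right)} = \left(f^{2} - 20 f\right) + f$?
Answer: $162409$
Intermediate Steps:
$J{\left(f \right)} = - \frac{19 f}{9} + \frac{f^{2}}{9}$ ($J{\left(f \right)} = \frac{\left(f^{2} - 20 f\right) + f}{9} = \frac{f^{2} - 19 f}{9} = - \frac{19 f}{9} + \frac{f^{2}}{9}$)
$\left(J{\left(10 \right)} - 393\right)^{2} = \left(\frac{1}{9} \cdot 10 \left(-19 + 10\right) - 393\right)^{2} = \left(\frac{1}{9} \cdot 10 \left(-9\right) - 393\right)^{2} = \left(-10 - 393\right)^{2} = \left(-403\right)^{2} = 162409$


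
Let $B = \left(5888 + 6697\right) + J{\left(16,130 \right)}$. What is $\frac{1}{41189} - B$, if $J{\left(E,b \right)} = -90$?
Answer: $- \frac{514656554}{41189} \approx -12495.0$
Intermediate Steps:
$B = 12495$ ($B = \left(5888 + 6697\right) - 90 = 12585 - 90 = 12495$)
$\frac{1}{41189} - B = \frac{1}{41189} - 12495 = - \frac{514656554}{41189}$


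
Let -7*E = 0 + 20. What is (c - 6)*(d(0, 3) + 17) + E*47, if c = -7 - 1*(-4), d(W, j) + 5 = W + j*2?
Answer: -2074/7 ≈ -296.29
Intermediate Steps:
d(W, j) = -5 + W + 2*j (d(W, j) = -5 + (W + j*2) = -5 + (W + 2*j) = -5 + W + 2*j)
c = -3 (c = -7 + 4 = -3)
E = -20/7 (E = -(0 + 20)/7 = -1/7*20 = -20/7 ≈ -2.8571)
(c - 6)*(d(0, 3) + 17) + E*47 = (-3 - 6)*((-5 + 0 + 2*3) + 17) - 20/7*47 = -9*((-5 + 0 + 6) + 17) - 940/7 = -9*(1 + 17) - 940/7 = -9*18 - 940/7 = -162 - 940/7 = -2074/7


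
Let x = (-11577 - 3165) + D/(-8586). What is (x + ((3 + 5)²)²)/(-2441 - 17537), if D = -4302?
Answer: 5077903/9529506 ≈ 0.53286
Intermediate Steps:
x = -7031695/477 (x = (-11577 - 3165) - 4302/(-8586) = -14742 - 4302*(-1/8586) = -14742 + 239/477 = -7031695/477 ≈ -14742.)
(x + ((3 + 5)²)²)/(-2441 - 17537) = (-7031695/477 + ((3 + 5)²)²)/(-2441 - 17537) = (-7031695/477 + (8²)²)/(-19978) = (-7031695/477 + 64²)*(-1/19978) = (-7031695/477 + 4096)*(-1/19978) = -5077903/477*(-1/19978) = 5077903/9529506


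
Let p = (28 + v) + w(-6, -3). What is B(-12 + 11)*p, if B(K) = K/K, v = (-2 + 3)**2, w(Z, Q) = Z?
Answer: 23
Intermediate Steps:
v = 1 (v = 1**2 = 1)
B(K) = 1
p = 23 (p = (28 + 1) - 6 = 29 - 6 = 23)
B(-12 + 11)*p = 1*23 = 23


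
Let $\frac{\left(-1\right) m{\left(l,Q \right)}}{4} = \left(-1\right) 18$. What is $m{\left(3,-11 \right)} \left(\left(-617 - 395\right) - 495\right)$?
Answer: $-108504$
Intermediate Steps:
$m{\left(l,Q \right)} = 72$ ($m{\left(l,Q \right)} = - 4 \left(\left(-1\right) 18\right) = \left(-4\right) \left(-18\right) = 72$)
$m{\left(3,-11 \right)} \left(\left(-617 - 395\right) - 495\right) = 72 \left(\left(-617 - 395\right) - 495\right) = 72 \left(-1012 - 495\right) = 72 \left(-1507\right) = -108504$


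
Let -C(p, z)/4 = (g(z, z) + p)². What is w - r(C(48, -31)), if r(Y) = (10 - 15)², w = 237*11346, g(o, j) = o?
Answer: 2688977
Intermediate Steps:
C(p, z) = -4*(p + z)² (C(p, z) = -4*(z + p)² = -4*(p + z)²)
w = 2689002
r(Y) = 25 (r(Y) = (-5)² = 25)
w - r(C(48, -31)) = 2689002 - 1*25 = 2689002 - 25 = 2688977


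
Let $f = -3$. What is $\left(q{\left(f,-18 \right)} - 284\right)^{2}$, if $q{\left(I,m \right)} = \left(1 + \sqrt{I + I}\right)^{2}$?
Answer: $83497 - 1156 i \sqrt{6} \approx 83497.0 - 2831.6 i$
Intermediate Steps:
$q{\left(I,m \right)} = \left(1 + \sqrt{2} \sqrt{I}\right)^{2}$ ($q{\left(I,m \right)} = \left(1 + \sqrt{2 I}\right)^{2} = \left(1 + \sqrt{2} \sqrt{I}\right)^{2}$)
$\left(q{\left(f,-18 \right)} - 284\right)^{2} = \left(\left(1 + \sqrt{2} \sqrt{-3}\right)^{2} - 284\right)^{2} = \left(\left(1 + \sqrt{2} i \sqrt{3}\right)^{2} - 284\right)^{2} = \left(\left(1 + i \sqrt{6}\right)^{2} - 284\right)^{2} = \left(-284 + \left(1 + i \sqrt{6}\right)^{2}\right)^{2}$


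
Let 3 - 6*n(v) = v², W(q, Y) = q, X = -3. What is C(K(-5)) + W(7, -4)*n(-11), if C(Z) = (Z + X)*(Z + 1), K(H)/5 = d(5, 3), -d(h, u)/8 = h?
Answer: 120778/3 ≈ 40259.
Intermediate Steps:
d(h, u) = -8*h
K(H) = -200 (K(H) = 5*(-8*5) = 5*(-40) = -200)
C(Z) = (1 + Z)*(-3 + Z) (C(Z) = (Z - 3)*(Z + 1) = (-3 + Z)*(1 + Z) = (1 + Z)*(-3 + Z))
n(v) = ½ - v²/6
C(K(-5)) + W(7, -4)*n(-11) = (-3 + (-200)² - 2*(-200)) + 7*(½ - ⅙*(-11)²) = (-3 + 40000 + 400) + 7*(½ - ⅙*121) = 40397 + 7*(½ - 121/6) = 40397 + 7*(-59/3) = 40397 - 413/3 = 120778/3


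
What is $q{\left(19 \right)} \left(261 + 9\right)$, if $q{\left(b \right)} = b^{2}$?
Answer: $97470$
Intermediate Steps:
$q{\left(19 \right)} \left(261 + 9\right) = 19^{2} \left(261 + 9\right) = 361 \cdot 270 = 97470$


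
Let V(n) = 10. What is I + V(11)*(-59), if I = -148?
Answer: -738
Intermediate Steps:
I + V(11)*(-59) = -148 + 10*(-59) = -148 - 590 = -738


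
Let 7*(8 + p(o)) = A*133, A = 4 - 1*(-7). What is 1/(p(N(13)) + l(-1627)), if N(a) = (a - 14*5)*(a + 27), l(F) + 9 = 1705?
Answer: 1/1897 ≈ 0.00052715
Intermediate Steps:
A = 11 (A = 4 + 7 = 11)
l(F) = 1696 (l(F) = -9 + 1705 = 1696)
N(a) = (-70 + a)*(27 + a) (N(a) = (a - 70)*(27 + a) = (-70 + a)*(27 + a))
p(o) = 201 (p(o) = -8 + (11*133)/7 = -8 + (1/7)*1463 = -8 + 209 = 201)
1/(p(N(13)) + l(-1627)) = 1/(201 + 1696) = 1/1897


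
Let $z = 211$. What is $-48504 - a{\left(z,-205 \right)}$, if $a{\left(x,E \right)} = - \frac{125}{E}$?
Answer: $- \frac{1988689}{41} \approx -48505.0$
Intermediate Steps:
$-48504 - a{\left(z,-205 \right)} = -48504 - - \frac{125}{-205} = -48504 - \left(-125\right) \left(- \frac{1}{205}\right) = -48504 - \frac{25}{41} = - \frac{1988689}{41}$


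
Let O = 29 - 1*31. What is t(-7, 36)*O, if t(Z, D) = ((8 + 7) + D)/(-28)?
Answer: 51/14 ≈ 3.6429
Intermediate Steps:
t(Z, D) = -15/28 - D/28 (t(Z, D) = (15 + D)*(-1/28) = -15/28 - D/28)
O = -2 (O = 29 - 31 = -2)
t(-7, 36)*O = (-15/28 - 1/28*36)*(-2) = (-15/28 - 9/7)*(-2) = -51/28*(-2) = 51/14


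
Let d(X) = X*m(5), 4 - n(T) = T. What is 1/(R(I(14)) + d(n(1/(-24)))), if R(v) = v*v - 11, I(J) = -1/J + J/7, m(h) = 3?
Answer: 392/1899 ≈ 0.20642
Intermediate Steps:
n(T) = 4 - T
I(J) = -1/J + J/7 (I(J) = -1/J + J*(⅐) = -1/J + J/7)
d(X) = 3*X (d(X) = X*3 = 3*X)
R(v) = -11 + v² (R(v) = v² - 11 = -11 + v²)
1/(R(I(14)) + d(n(1/(-24)))) = 1/((-11 + (-1/14 + (⅐)*14)²) + 3*(4 - 1/(-24))) = 1/((-11 + (-1*1/14 + 2)²) + 3*(4 - 1*(-1/24))) = 1/((-11 + (-1/14 + 2)²) + 3*(4 + 1/24)) = 1/((-11 + (27/14)²) + 3*(97/24)) = 1/((-11 + 729/196) + 97/8) = 1/(-1427/196 + 97/8) = 1/(1899/392) = 392/1899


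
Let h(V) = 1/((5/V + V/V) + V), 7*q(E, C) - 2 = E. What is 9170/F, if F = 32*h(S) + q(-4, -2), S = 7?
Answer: 1957795/723 ≈ 2707.9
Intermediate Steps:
q(E, C) = 2/7 + E/7
h(V) = 1/(1 + V + 5/V) (h(V) = 1/((5/V + 1) + V) = 1/((1 + 5/V) + V) = 1/(1 + V + 5/V))
F = 1446/427 (F = 32*(7/(5 + 7 + 7²)) + (2/7 + (⅐)*(-4)) = 32*(7/(5 + 7 + 49)) + (2/7 - 4/7) = 32*(7/61) - 2/7 = 224/61 - 2/7 = 1446/427 ≈ 3.3864)
9170/F = 9170/(1446/427) = 9170*(427/1446) = 1957795/723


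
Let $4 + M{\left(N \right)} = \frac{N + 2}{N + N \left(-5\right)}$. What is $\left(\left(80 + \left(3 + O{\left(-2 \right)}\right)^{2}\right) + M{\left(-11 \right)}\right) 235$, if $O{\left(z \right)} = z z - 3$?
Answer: $\frac{949165}{44} \approx 21572.0$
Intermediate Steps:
$O{\left(z \right)} = -3 + z^{2}$ ($O{\left(z \right)} = z^{2} - 3 = -3 + z^{2}$)
$M{\left(N \right)} = -4 - \frac{2 + N}{4 N}$ ($M{\left(N \right)} = -4 + \frac{N + 2}{N + N \left(-5\right)} = -4 + \frac{2 + N}{N - 5 N} = -4 + \frac{2 + N}{\left(-4\right) N} = -4 + \left(2 + N\right) \left(- \frac{1}{4 N}\right) = -4 - \frac{2 + N}{4 N}$)
$\left(\left(80 + \left(3 + O{\left(-2 \right)}\right)^{2}\right) + M{\left(-11 \right)}\right) 235 = \left(\left(80 + \left(3 - \left(3 - \left(-2\right)^{2}\right)\right)^{2}\right) + \frac{-2 - -187}{4 \left(-11\right)}\right) 235 = \left(\left(80 + \left(3 + \left(-3 + 4\right)\right)^{2}\right) + \frac{1}{4} \left(- \frac{1}{11}\right) \left(-2 + 187\right)\right) 235 = \left(\left(80 + \left(3 + 1\right)^{2}\right) + \frac{1}{4} \left(- \frac{1}{11}\right) 185\right) 235 = \left(\left(80 + 4^{2}\right) - \frac{185}{44}\right) 235 = \left(\left(80 + 16\right) - \frac{185}{44}\right) 235 = \left(96 - \frac{185}{44}\right) 235 = \frac{4039}{44} \cdot 235 = \frac{949165}{44}$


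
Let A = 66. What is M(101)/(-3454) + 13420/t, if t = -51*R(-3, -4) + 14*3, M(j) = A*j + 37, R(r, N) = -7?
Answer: 43678183/1378146 ≈ 31.693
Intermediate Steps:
M(j) = 37 + 66*j (M(j) = 66*j + 37 = 37 + 66*j)
t = 399 (t = -51*(-7) + 14*3 = 357 + 42 = 399)
M(101)/(-3454) + 13420/t = (37 + 66*101)/(-3454) + 13420/399 = (37 + 6666)*(-1/3454) + 13420*(1/399) = 6703*(-1/3454) + 13420/399 = -6703/3454 + 13420/399 = 43678183/1378146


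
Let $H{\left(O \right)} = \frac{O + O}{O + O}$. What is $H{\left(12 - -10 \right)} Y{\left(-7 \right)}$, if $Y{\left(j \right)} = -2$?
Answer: $-2$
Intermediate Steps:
$H{\left(O \right)} = 1$ ($H{\left(O \right)} = \frac{2 O}{2 O} = 2 O \frac{1}{2 O} = 1$)
$H{\left(12 - -10 \right)} Y{\left(-7 \right)} = 1 \left(-2\right) = -2$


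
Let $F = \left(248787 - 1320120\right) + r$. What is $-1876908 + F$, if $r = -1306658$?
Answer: $-4254899$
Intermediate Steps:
$F = -2377991$ ($F = \left(248787 - 1320120\right) - 1306658 = -1071333 - 1306658 = -2377991$)
$-1876908 + F = -1876908 - 2377991 = -4254899$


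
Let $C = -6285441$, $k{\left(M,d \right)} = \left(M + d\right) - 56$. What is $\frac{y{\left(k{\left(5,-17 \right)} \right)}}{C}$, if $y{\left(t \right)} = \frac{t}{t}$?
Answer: $- \frac{1}{6285441} \approx -1.591 \cdot 10^{-7}$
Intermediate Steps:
$k{\left(M,d \right)} = -56 + M + d$
$y{\left(t \right)} = 1$
$\frac{y{\left(k{\left(5,-17 \right)} \right)}}{C} = 1 \frac{1}{-6285441} = 1 \left(- \frac{1}{6285441}\right) = - \frac{1}{6285441}$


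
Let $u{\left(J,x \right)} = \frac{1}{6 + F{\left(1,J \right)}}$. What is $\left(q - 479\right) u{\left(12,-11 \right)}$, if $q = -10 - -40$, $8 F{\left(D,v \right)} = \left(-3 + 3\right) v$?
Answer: $- \frac{449}{6} \approx -74.833$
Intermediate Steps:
$F{\left(D,v \right)} = 0$ ($F{\left(D,v \right)} = \frac{\left(-3 + 3\right) v}{8} = \frac{0 v}{8} = \frac{1}{8} \cdot 0 = 0$)
$u{\left(J,x \right)} = \frac{1}{6}$ ($u{\left(J,x \right)} = \frac{1}{6 + 0} = \frac{1}{6}$)
$q = 30$ ($q = -10 + 40 = 30$)
$\left(q - 479\right) u{\left(12,-11 \right)} = \left(30 - 479\right) \frac{1}{6} = \left(-449\right) \frac{1}{6} = - \frac{449}{6}$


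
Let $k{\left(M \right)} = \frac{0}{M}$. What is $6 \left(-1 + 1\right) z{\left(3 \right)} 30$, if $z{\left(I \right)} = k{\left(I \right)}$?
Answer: $0$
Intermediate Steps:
$k{\left(M \right)} = 0$
$z{\left(I \right)} = 0$
$6 \left(-1 + 1\right) z{\left(3 \right)} 30 = 6 \left(-1 + 1\right) 0 \cdot 30 = 6 \cdot 0 \cdot 0 \cdot 30 = 0 \cdot 0 \cdot 30 = 0 \cdot 30 = 0$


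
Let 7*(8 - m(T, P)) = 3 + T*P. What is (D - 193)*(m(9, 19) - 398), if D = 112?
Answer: 235224/7 ≈ 33603.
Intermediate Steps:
m(T, P) = 53/7 - P*T/7 (m(T, P) = 8 - (3 + T*P)/7 = 8 - (3 + P*T)/7 = 8 + (-3/7 - P*T/7) = 53/7 - P*T/7)
(D - 193)*(m(9, 19) - 398) = (112 - 193)*((53/7 - ⅐*19*9) - 398) = -81*((53/7 - 171/7) - 398) = -81*(-118/7 - 398) = -81*(-2904/7) = 235224/7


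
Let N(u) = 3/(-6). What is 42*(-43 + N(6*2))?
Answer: -1827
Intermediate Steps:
N(u) = -1/2 (N(u) = 3*(-1/6) = -1/2)
42*(-43 + N(6*2)) = 42*(-43 - 1/2) = 42*(-87/2) = -1827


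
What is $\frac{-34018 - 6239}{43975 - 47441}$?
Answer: $\frac{40257}{3466} \approx 11.615$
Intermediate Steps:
$\frac{-34018 - 6239}{43975 - 47441} = - \frac{40257}{-3466} = \left(-40257\right) \left(- \frac{1}{3466}\right) = \frac{40257}{3466}$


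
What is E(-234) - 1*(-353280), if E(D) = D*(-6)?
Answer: 354684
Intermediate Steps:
E(D) = -6*D
E(-234) - 1*(-353280) = -6*(-234) - 1*(-353280) = 1404 + 353280 = 354684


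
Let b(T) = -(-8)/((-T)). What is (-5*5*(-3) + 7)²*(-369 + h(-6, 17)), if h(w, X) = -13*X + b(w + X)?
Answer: -43692552/11 ≈ -3.9720e+6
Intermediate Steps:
b(T) = -8/T (b(T) = -(-8)*(-1/T) = -8/T)
h(w, X) = -13*X - 8/(X + w) (h(w, X) = -13*X - 8/(w + X) = -13*X - 8/(X + w))
(-5*5*(-3) + 7)²*(-369 + h(-6, 17)) = (-5*5*(-3) + 7)²*(-369 + (-8 - 13*17*(17 - 6))/(17 - 6)) = (-25*(-3) + 7)²*(-369 + (-8 - 13*17*11)/11) = (75 + 7)²*(-369 + (-8 - 2431)/11) = 82²*(-369 + (1/11)*(-2439)) = 6724*(-369 - 2439/11) = 6724*(-6498/11) = -43692552/11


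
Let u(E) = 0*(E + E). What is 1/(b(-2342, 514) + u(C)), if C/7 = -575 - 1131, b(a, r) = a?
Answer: -1/2342 ≈ -0.00042699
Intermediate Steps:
C = -11942 (C = 7*(-575 - 1131) = 7*(-1706) = -11942)
u(E) = 0 (u(E) = 0*(2*E) = 0)
1/(b(-2342, 514) + u(C)) = 1/(-2342 + 0) = 1/(-2342) = -1/2342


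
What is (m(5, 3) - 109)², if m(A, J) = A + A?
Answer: 9801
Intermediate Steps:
m(A, J) = 2*A
(m(5, 3) - 109)² = (2*5 - 109)² = (10 - 109)² = (-99)² = 9801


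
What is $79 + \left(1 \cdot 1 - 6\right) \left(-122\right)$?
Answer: $689$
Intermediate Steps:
$79 + \left(1 \cdot 1 - 6\right) \left(-122\right) = 79 + \left(1 - 6\right) \left(-122\right) = 79 - -610 = 79 + 610 = 689$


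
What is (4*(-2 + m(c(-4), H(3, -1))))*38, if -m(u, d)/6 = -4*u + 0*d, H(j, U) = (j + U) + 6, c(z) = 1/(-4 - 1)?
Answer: -5168/5 ≈ -1033.6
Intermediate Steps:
c(z) = -1/5 (c(z) = 1/(-5) = -1/5)
H(j, U) = 6 + U + j (H(j, U) = (U + j) + 6 = 6 + U + j)
m(u, d) = 24*u (m(u, d) = -6*(-4*u + 0*d) = -6*(-4*u + 0) = -(-24)*u = 24*u)
(4*(-2 + m(c(-4), H(3, -1))))*38 = (4*(-2 + 24*(-1/5)))*38 = (4*(-2 - 24/5))*38 = (4*(-34/5))*38 = -136/5*38 = -5168/5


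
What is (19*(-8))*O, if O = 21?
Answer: -3192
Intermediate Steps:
(19*(-8))*O = (19*(-8))*21 = -152*21 = -3192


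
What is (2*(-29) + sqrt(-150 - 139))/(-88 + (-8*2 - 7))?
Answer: 58/111 - 17*I/111 ≈ 0.52252 - 0.15315*I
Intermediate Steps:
(2*(-29) + sqrt(-150 - 139))/(-88 + (-8*2 - 7)) = (-58 + sqrt(-289))/(-88 + (-16 - 7)) = (-58 + 17*I)/(-88 - 23) = (-58 + 17*I)/(-111) = (-58 + 17*I)*(-1/111) = 58/111 - 17*I/111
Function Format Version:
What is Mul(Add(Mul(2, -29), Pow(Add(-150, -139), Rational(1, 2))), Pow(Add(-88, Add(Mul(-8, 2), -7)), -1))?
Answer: Add(Rational(58, 111), Mul(Rational(-17, 111), I)) ≈ Add(0.52252, Mul(-0.15315, I))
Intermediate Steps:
Mul(Add(Mul(2, -29), Pow(Add(-150, -139), Rational(1, 2))), Pow(Add(-88, Add(Mul(-8, 2), -7)), -1)) = Mul(Add(-58, Pow(-289, Rational(1, 2))), Pow(Add(-88, Add(-16, -7)), -1)) = Mul(Add(-58, Mul(17, I)), Pow(Add(-88, -23), -1)) = Mul(Add(-58, Mul(17, I)), Pow(-111, -1)) = Mul(Add(-58, Mul(17, I)), Rational(-1, 111)) = Add(Rational(58, 111), Mul(Rational(-17, 111), I))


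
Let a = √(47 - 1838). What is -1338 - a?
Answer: -1338 - 3*I*√199 ≈ -1338.0 - 42.32*I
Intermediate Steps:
a = 3*I*√199 (a = √(-1791) = 3*I*√199 ≈ 42.32*I)
-1338 - a = -1338 - 3*I*√199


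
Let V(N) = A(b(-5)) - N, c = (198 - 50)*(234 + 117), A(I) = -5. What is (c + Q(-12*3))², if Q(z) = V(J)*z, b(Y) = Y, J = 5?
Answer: 2736126864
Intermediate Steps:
c = 51948 (c = 148*351 = 51948)
V(N) = -5 - N
Q(z) = -10*z (Q(z) = (-5 - 1*5)*z = (-5 - 5)*z = -10*z)
(c + Q(-12*3))² = (51948 - (-120)*3)² = (51948 - 10*(-36))² = (51948 + 360)² = 52308² = 2736126864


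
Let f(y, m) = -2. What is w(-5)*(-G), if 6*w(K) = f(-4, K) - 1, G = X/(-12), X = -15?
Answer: 5/8 ≈ 0.62500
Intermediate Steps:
G = 5/4 (G = -15/(-12) = -15*(-1/12) = 5/4 ≈ 1.2500)
w(K) = -½ (w(K) = (-2 - 1)/6 = (⅙)*(-3) = -½)
w(-5)*(-G) = -(-1)*5/(2*4) = -½*(-5/4) = 5/8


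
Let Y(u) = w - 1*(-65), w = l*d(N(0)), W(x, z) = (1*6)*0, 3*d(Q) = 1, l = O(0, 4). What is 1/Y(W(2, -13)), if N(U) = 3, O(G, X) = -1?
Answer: 3/194 ≈ 0.015464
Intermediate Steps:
l = -1
d(Q) = ⅓ (d(Q) = (⅓)*1 = ⅓)
W(x, z) = 0 (W(x, z) = 6*0 = 0)
w = -⅓ (w = -1*⅓ = -⅓ ≈ -0.33333)
Y(u) = 194/3 (Y(u) = -⅓ - 1*(-65) = -⅓ + 65 = 194/3)
1/Y(W(2, -13)) = 1/(194/3) = 3/194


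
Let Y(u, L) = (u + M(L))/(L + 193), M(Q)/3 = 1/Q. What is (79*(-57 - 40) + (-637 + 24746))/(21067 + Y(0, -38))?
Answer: 96866940/124084627 ≈ 0.78065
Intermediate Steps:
M(Q) = 3/Q
Y(u, L) = (u + 3/L)/(193 + L) (Y(u, L) = (u + 3/L)/(L + 193) = (u + 3/L)/(193 + L))
(79*(-57 - 40) + (-637 + 24746))/(21067 + Y(0, -38)) = (79*(-57 - 40) + (-637 + 24746))/(21067 + (3 - 38*0)/((-38)*(193 - 38))) = (79*(-97) + 24109)/(21067 - 1/38*(3 + 0)/155) = (-7663 + 24109)/(21067 - 1/38*1/155*3) = 16446/(21067 - 3/5890) = 16446/(124084627/5890) = 16446*(5890/124084627) = 96866940/124084627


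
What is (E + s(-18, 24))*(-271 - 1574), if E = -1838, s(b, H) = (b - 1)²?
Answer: 2725065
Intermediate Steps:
s(b, H) = (-1 + b)²
(E + s(-18, 24))*(-271 - 1574) = (-1838 + (-1 - 18)²)*(-271 - 1574) = (-1838 + (-19)²)*(-1845) = (-1838 + 361)*(-1845) = -1477*(-1845) = 2725065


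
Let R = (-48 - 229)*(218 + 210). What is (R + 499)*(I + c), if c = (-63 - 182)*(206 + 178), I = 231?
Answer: 11079531393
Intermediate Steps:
c = -94080 (c = -245*384 = -94080)
R = -118556 (R = -277*428 = -118556)
(R + 499)*(I + c) = (-118556 + 499)*(231 - 94080) = -118057*(-93849) = 11079531393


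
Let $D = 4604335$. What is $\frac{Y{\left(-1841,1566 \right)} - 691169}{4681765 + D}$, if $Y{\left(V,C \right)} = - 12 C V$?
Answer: $\frac{33904903}{9286100} \approx 3.6511$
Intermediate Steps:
$Y{\left(V,C \right)} = - 12 C V$
$\frac{Y{\left(-1841,1566 \right)} - 691169}{4681765 + D} = \frac{\left(-12\right) 1566 \left(-1841\right) - 691169}{4681765 + 4604335} = \frac{34596072 - 691169}{9286100} = 33904903 \cdot \frac{1}{9286100} = \frac{33904903}{9286100}$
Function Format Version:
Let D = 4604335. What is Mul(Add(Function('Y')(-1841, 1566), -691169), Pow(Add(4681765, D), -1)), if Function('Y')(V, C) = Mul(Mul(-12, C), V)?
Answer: Rational(33904903, 9286100) ≈ 3.6511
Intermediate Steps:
Function('Y')(V, C) = Mul(-12, C, V)
Mul(Add(Function('Y')(-1841, 1566), -691169), Pow(Add(4681765, D), -1)) = Mul(Add(Mul(-12, 1566, -1841), -691169), Pow(Add(4681765, 4604335), -1)) = Mul(Add(34596072, -691169), Pow(9286100, -1)) = Mul(33904903, Rational(1, 9286100)) = Rational(33904903, 9286100)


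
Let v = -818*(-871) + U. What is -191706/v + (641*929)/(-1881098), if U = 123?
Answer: -784963830077/1340472315898 ≈ -0.58559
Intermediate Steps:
v = 712601 (v = -818*(-871) + 123 = 712478 + 123 = 712601)
-191706/v + (641*929)/(-1881098) = -191706/712601 + (641*929)/(-1881098) = -191706*1/712601 + 595489*(-1/1881098) = -191706/712601 - 595489/1881098 = -784963830077/1340472315898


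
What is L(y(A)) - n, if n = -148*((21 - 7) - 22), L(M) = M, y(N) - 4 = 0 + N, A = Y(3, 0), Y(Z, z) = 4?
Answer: -1176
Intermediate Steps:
A = 4
y(N) = 4 + N (y(N) = 4 + (0 + N) = 4 + N)
n = 1184 (n = -148*(14 - 22) = -148*(-8) = 1184)
L(y(A)) - n = (4 + 4) - 1*1184 = 8 - 1184 = -1176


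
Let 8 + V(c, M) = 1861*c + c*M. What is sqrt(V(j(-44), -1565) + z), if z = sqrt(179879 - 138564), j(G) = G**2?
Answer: sqrt(573048 + sqrt(41315)) ≈ 757.13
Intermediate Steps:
V(c, M) = -8 + 1861*c + M*c (V(c, M) = -8 + (1861*c + c*M) = -8 + (1861*c + M*c) = -8 + 1861*c + M*c)
z = sqrt(41315) ≈ 203.26
sqrt(V(j(-44), -1565) + z) = sqrt((-8 + 1861*(-44)**2 - 1565*(-44)**2) + sqrt(41315)) = sqrt((-8 + 1861*1936 - 1565*1936) + sqrt(41315)) = sqrt((-8 + 3602896 - 3029840) + sqrt(41315)) = sqrt(573048 + sqrt(41315))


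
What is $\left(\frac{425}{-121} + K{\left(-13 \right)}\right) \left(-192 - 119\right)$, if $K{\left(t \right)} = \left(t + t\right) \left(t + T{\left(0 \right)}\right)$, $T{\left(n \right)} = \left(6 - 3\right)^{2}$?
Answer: $- \frac{3781449}{121} \approx -31252.0$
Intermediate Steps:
$T{\left(n \right)} = 9$ ($T{\left(n \right)} = 3^{2} = 9$)
$K{\left(t \right)} = 2 t \left(9 + t\right)$ ($K{\left(t \right)} = \left(t + t\right) \left(t + 9\right) = 2 t \left(9 + t\right)$)
$\left(\frac{425}{-121} + K{\left(-13 \right)}\right) \left(-192 - 119\right) = \left(\frac{425}{-121} + 2 \left(-13\right) \left(9 - 13\right)\right) \left(-192 - 119\right) = \left(425 \left(- \frac{1}{121}\right) + 2 \left(-13\right) \left(-4\right)\right) \left(-192 - 119\right) = \left(- \frac{425}{121} + 104\right) \left(-311\right) = \frac{12159}{121} \left(-311\right) = - \frac{3781449}{121}$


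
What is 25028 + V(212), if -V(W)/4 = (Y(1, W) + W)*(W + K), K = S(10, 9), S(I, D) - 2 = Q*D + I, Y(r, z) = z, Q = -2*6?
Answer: -171708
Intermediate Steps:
Q = -12
S(I, D) = 2 + I - 12*D (S(I, D) = 2 + (-12*D + I) = 2 + (I - 12*D) = 2 + I - 12*D)
K = -96 (K = 2 + 10 - 12*9 = 2 + 10 - 108 = -96)
V(W) = -8*W*(-96 + W) (V(W) = -4*(W + W)*(W - 96) = -4*2*W*(-96 + W) = -8*W*(-96 + W))
25028 + V(212) = 25028 + 8*212*(96 - 1*212) = 25028 + 8*212*(96 - 212) = 25028 + 8*212*(-116) = 25028 - 196736 = -171708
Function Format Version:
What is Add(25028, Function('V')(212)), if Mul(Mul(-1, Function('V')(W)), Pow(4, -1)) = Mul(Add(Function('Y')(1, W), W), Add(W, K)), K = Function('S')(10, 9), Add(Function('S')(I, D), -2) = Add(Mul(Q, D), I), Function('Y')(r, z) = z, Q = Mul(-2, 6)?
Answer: -171708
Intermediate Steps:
Q = -12
Function('S')(I, D) = Add(2, I, Mul(-12, D)) (Function('S')(I, D) = Add(2, Add(Mul(-12, D), I)) = Add(2, Add(I, Mul(-12, D))) = Add(2, I, Mul(-12, D)))
K = -96 (K = Add(2, 10, Mul(-12, 9)) = Add(2, 10, -108) = -96)
Function('V')(W) = Mul(-8, W, Add(-96, W)) (Function('V')(W) = Mul(-4, Mul(Add(W, W), Add(W, -96))) = Mul(-4, Mul(Mul(2, W), Add(-96, W))) = Mul(-4, Mul(2, W, Add(-96, W))) = Mul(-8, W, Add(-96, W)))
Add(25028, Function('V')(212)) = Add(25028, Mul(8, 212, Add(96, Mul(-1, 212)))) = Add(25028, Mul(8, 212, Add(96, -212))) = Add(25028, Mul(8, 212, -116)) = Add(25028, -196736) = -171708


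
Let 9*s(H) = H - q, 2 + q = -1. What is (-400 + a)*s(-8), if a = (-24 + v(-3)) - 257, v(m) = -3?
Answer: 380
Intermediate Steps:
q = -3 (q = -2 - 1 = -3)
s(H) = 1/3 + H/9 (s(H) = (H - 1*(-3))/9 = (H + 3)/9 = (3 + H)/9 = 1/3 + H/9)
a = -284 (a = (-24 - 3) - 257 = -27 - 257 = -284)
(-400 + a)*s(-8) = (-400 - 284)*(1/3 + (1/9)*(-8)) = -684*(1/3 - 8/9) = -684*(-5/9) = 380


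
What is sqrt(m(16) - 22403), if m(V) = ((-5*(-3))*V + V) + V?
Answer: 3*I*sqrt(2459) ≈ 148.76*I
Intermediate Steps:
m(V) = 17*V (m(V) = (15*V + V) + V = 16*V + V = 17*V)
sqrt(m(16) - 22403) = sqrt(17*16 - 22403) = sqrt(272 - 22403) = sqrt(-22131) = 3*I*sqrt(2459)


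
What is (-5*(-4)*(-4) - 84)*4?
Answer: -656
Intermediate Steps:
(-5*(-4)*(-4) - 84)*4 = (20*(-4) - 84)*4 = (-80 - 84)*4 = -164*4 = -656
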